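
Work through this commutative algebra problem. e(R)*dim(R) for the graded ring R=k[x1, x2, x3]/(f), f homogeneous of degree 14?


e(R)=deg(f)=14, dim(R)=3-1=2
e*dim=14*2=28


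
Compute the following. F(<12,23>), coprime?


gcd(12,23)=1 => F=ab-a-b=12*23-12-23=276-35=241


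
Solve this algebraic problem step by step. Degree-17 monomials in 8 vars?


C(d+n-1,n-1)=C(24,7)=346104


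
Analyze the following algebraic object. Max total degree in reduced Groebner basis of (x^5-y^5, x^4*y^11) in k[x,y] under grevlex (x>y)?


LT(f1)=x^5, LT(f2)=x^4y^11, lcm=x^5y^11
S(f1,f2) = y^11*f1 - x^1*f2 = -y^16
Reduced GB = {f1, f2, y^16}; degrees 5, 15, 16
Max = 16


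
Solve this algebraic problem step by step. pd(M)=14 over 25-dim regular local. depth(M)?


pd+depth=depth(R)=25
depth=25-14=11


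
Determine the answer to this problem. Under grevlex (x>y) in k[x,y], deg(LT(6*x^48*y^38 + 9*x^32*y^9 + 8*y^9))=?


LT: 6*x^48*y^38
deg_x=48, deg_y=38
Total=48+38=86


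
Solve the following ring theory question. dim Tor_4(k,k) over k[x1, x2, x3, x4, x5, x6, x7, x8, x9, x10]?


Koszul: C(n,i)=C(10,4)=210


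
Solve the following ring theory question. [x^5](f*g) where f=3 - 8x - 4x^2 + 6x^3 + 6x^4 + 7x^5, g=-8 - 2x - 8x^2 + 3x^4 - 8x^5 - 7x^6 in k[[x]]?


[x^5] = sum a_i*b_j, i+j=5
  3*-8=-24
  -8*3=-24
  6*-8=-48
  6*-2=-12
  7*-8=-56
Sum=-164


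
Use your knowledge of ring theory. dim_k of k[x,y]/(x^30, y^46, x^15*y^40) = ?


k[x,y]/I, I = (x^30, y^46, x^15*y^40)
Rect: 30x46=1380. Corner: (30-15)x(46-40)=90.
dim = 1380-90 = 1290


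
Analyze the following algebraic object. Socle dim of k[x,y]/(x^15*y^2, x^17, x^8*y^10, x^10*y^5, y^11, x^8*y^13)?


Socle = ann(m) = span of standard monomials u with x*u, y*u in I (staircase corners).
Redundant generators: x^8*y^13
Minimal generators: x^17, x^15*y^2, x^10*y^5, x^8*y^10, y^11
Corners: x^7y^10, x^9y^9, x^14y^4, x^16y
Socle dim=4


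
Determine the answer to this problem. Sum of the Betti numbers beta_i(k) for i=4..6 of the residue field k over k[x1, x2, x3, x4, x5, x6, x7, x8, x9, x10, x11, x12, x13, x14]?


Koszul resolution: beta_i(k)=C(n,i), n=14
C(14,4)=1001, C(14,5)=2002, C(14,6)=3003
Sum=6006


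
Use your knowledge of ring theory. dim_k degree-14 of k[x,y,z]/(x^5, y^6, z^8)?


Need i<5, j<6, k<8 with i+j+k=14.
For each i, j ranges over max(0,14-i-7)..min(5,14-i):
  i=0: j in [7,5] -> 0
  i=1: j in [6,5] -> 0
  i=2: j in [5,5] -> 1
  i=3: j in [4,5] -> 2
  i=4: j in [3,5] -> 3
H(14) = 0+0+1+2+3 = 6


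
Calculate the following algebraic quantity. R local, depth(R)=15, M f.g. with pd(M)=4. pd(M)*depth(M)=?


pd+depth=15
depth=15-4=11
pd*depth=4*11=44


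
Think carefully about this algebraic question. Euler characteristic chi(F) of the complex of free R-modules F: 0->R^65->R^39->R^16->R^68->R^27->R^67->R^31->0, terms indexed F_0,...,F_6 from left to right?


chi = sum (-1)^i * rank:
(-1)^0*65=65
(-1)^1*39=-39
(-1)^2*16=16
(-1)^3*68=-68
(-1)^4*27=27
(-1)^5*67=-67
(-1)^6*31=31
chi=-35


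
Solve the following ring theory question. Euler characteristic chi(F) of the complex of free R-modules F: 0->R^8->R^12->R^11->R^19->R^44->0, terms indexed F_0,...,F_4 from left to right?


chi = sum (-1)^i * rank:
(-1)^0*8=8
(-1)^1*12=-12
(-1)^2*11=11
(-1)^3*19=-19
(-1)^4*44=44
chi=32


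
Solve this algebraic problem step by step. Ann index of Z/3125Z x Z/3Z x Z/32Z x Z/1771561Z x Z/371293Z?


Exponent = lcm of the cyclic orders; pairwise coprime => product.
5^5*3^1*2^5*11^6*13^5=3125*3*32*1771561*371293=197330459511900000


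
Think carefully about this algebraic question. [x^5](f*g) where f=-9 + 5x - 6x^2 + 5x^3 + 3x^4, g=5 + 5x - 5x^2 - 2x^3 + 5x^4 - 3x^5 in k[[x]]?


[x^5] = sum a_i*b_j, i+j=5
  -9*-3=27
  5*5=25
  -6*-2=12
  5*-5=-25
  3*5=15
Sum=54


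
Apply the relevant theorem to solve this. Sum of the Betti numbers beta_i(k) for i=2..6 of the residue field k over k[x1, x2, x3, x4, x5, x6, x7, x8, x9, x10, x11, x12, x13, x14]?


Koszul resolution: beta_i(k)=C(n,i), n=14
C(14,2)=91, C(14,3)=364, C(14,4)=1001, C(14,5)=2002, C(14,6)=3003
Sum=6461


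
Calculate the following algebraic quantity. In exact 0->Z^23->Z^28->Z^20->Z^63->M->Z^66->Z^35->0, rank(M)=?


Alt sum=0:
(-1)^0*23 + (-1)^1*28 + (-1)^2*20 + (-1)^3*63 + (-1)^4*? + (-1)^5*66 + (-1)^6*35=0
rank(M)=79


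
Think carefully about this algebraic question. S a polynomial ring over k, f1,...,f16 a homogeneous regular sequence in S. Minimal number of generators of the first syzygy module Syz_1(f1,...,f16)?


Regular sequence => Koszul complex is the minimal free resolution.
Syz_1 minimally generated by Koszul relations f_i*e_j - f_j*e_i (i<j): mu(Syz_1) = beta_2 = C(m,2) = m(m-1)/2
m=16
16*15/2 = 120


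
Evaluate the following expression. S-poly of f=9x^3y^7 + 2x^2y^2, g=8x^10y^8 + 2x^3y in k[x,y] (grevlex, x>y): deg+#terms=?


LT(f)=9x^3y^7, LT(g)=8x^10y^8
lcm(LM)=x^10y^8
S(f,g) (scaled by 72 to clear denominators) = 8x^7y*f - 9*g = 16x^9y^3 - 18x^3y
2 terms, deg 12.
12+2=14


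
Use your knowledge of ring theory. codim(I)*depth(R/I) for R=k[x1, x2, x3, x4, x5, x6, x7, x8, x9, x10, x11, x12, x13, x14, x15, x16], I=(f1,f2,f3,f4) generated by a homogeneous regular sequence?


codim=4, depth=dim(R/I)=16-4=12
Product=4*12=48


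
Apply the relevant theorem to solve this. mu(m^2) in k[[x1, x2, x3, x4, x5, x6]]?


C(n+d-1,d)=C(7,2)=21


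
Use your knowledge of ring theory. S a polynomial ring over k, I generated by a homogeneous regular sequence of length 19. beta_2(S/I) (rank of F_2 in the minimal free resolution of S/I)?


Regular sequence => Koszul complex is the minimal free resolution.
Syz_1 minimally generated by Koszul relations f_i*e_j - f_j*e_i (i<j): mu(Syz_1) = beta_2 = C(m,2) = m(m-1)/2
m=19
19*18/2 = 171


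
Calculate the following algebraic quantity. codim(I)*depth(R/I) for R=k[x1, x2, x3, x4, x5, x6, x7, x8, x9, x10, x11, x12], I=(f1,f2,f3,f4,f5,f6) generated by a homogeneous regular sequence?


codim=6, depth=dim(R/I)=12-6=6
Product=6*6=36


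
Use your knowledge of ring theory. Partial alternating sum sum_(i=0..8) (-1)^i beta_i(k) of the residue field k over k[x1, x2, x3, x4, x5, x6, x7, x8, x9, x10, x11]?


Koszul resolution: beta_i(k)=C(n,i), n=11
sum_(i=0..p) (-1)^i C(n,i) = (-1)^p C(n-1,p)
(-1)^8*C(10,8) = (-1)^8*45 = 45


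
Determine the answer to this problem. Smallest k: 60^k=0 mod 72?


60^k mod 72:
k=1: 60
k=2: 0
First zero at k = 2


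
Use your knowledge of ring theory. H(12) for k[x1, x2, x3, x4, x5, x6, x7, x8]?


C(d+n-1,n-1)=C(19,7)=50388


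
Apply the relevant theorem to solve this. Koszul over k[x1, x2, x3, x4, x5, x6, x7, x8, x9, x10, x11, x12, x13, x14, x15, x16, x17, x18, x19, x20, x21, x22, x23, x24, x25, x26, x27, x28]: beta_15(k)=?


C(n,i)=C(28,15)=37442160


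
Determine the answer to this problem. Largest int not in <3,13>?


gcd(3,13)=1 => F=ab-a-b=3*13-3-13=39-16=23


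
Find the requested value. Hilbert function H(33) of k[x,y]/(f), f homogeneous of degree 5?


H(t)=d for t>=d-1.
d=5, t=33
H(33)=5


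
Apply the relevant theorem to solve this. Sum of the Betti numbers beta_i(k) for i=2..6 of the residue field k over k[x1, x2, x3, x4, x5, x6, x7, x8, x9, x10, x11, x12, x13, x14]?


Koszul resolution: beta_i(k)=C(n,i), n=14
C(14,2)=91, C(14,3)=364, C(14,4)=1001, C(14,5)=2002, C(14,6)=3003
Sum=6461


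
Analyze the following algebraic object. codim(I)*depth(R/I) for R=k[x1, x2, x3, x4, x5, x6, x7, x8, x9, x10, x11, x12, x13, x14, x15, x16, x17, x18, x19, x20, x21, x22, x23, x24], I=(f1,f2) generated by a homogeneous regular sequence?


codim=2, depth=dim(R/I)=24-2=22
Product=2*22=44


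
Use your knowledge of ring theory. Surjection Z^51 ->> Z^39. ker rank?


rank(ker) = 51-39 = 12


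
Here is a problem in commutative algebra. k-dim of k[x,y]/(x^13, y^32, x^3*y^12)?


k[x,y]/I, I = (x^13, y^32, x^3*y^12)
Rect: 13x32=416. Corner: (13-3)x(32-12)=200.
dim = 416-200 = 216


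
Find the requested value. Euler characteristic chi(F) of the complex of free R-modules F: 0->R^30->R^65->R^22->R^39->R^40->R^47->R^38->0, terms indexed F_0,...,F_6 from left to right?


chi = sum (-1)^i * rank:
(-1)^0*30=30
(-1)^1*65=-65
(-1)^2*22=22
(-1)^3*39=-39
(-1)^4*40=40
(-1)^5*47=-47
(-1)^6*38=38
chi=-21


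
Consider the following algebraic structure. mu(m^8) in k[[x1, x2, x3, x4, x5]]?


C(n+d-1,d)=C(12,8)=495


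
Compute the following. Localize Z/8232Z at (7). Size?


7-primary part: 8232=7^3*24
Size=7^3=343


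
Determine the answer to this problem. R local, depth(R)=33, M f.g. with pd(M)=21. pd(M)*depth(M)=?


pd+depth=33
depth=33-21=12
pd*depth=21*12=252


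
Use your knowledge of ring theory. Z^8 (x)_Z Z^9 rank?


rank(M(x)N) = rank(M)*rank(N)
8*9 = 72


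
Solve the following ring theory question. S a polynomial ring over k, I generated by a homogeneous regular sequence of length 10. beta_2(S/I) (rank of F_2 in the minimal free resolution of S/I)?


Regular sequence => Koszul complex is the minimal free resolution.
Syz_1 minimally generated by Koszul relations f_i*e_j - f_j*e_i (i<j): mu(Syz_1) = beta_2 = C(m,2) = m(m-1)/2
m=10
10*9/2 = 45


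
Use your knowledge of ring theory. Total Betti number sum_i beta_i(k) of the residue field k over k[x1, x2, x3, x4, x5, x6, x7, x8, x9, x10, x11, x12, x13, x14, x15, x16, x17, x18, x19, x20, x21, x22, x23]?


Koszul resolution: beta_i(k)=C(n,i), n=23
sum_i C(23,i) = 2^23 = 8388608


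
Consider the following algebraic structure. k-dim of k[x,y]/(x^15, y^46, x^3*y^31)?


k[x,y]/I, I = (x^15, y^46, x^3*y^31)
Rect: 15x46=690. Corner: (15-3)x(46-31)=180.
dim = 690-180 = 510


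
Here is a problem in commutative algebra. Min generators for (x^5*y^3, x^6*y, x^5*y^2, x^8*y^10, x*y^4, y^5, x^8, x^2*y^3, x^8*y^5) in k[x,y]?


Remove redundant (divisible by others).
x^5*y^3 redundant.
x^8*y^10 redundant.
x^8*y^5 redundant.
Min: x^8, x^6*y, x^5*y^2, x^2*y^3, x*y^4, y^5
Count=6


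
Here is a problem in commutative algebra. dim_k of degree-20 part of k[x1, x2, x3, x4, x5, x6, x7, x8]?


C(d+n-1,n-1)=C(27,7)=888030


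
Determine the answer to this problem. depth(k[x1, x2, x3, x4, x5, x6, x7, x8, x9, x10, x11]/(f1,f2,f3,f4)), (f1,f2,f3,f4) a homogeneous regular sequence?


depth(R)=11
depth(R/I)=11-4=7


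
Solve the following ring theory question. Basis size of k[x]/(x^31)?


Basis: 1,x,...,x^30
dim=31


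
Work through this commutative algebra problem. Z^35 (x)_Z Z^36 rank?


rank(M(x)N) = rank(M)*rank(N)
35*36 = 1260


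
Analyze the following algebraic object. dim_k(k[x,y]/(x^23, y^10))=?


Basis: x^i*y^j, i<23, j<10
23*10=230


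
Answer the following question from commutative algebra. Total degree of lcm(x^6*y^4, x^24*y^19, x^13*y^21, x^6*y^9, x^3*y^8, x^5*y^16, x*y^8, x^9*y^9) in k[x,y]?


lcm = componentwise max:
x: max(6,24,13,6,3,5,1,9)=24
y: max(4,19,21,9,8,16,8,9)=21
Total=24+21=45


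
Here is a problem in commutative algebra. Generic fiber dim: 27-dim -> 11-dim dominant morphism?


dim(fiber)=dim(X)-dim(Y)=27-11=16


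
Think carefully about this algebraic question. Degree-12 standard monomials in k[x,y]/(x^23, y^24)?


k[x,y], I = (x^23, y^24), d = 12
Need i < 23 and d-i < 24.
Range: 0 <= i <= 12.
H(12) = 13


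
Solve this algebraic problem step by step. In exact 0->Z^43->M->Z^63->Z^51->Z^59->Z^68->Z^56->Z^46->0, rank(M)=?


Alt sum=0:
(-1)^0*43 + (-1)^1*? + (-1)^2*63 + (-1)^3*51 + (-1)^4*59 + (-1)^5*68 + (-1)^6*56 + (-1)^7*46=0
rank(M)=56


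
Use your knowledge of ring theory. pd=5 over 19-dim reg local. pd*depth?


pd+depth=19
depth=19-5=14
pd*depth=5*14=70


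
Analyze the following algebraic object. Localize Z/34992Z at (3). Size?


3-primary part: 34992=3^7*16
Size=3^7=2187


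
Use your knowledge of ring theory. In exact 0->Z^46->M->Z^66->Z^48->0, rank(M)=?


Alt sum=0:
(-1)^0*46 + (-1)^1*? + (-1)^2*66 + (-1)^3*48=0
rank(M)=64


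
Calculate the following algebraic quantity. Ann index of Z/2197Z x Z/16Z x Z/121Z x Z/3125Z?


Exponent = lcm of the cyclic orders; pairwise coprime => product.
13^3*2^4*11^2*5^5=2197*16*121*3125=13291850000


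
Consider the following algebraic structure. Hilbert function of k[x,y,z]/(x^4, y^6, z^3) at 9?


Need i<4, j<6, k<3 with i+j+k=9.
For each i, j ranges over max(0,9-i-2)..min(5,9-i):
  i=0: j in [7,5] -> 0
  i=1: j in [6,5] -> 0
  i=2: j in [5,5] -> 1
  i=3: j in [4,5] -> 2
H(9) = 0+0+1+2 = 3


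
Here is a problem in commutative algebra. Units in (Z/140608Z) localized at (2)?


Local ring = Z/64Z.
phi(64) = 2^5*(2-1) = 32


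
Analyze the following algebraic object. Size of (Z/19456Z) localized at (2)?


2-primary part: 19456=2^10*19
Size=2^10=1024


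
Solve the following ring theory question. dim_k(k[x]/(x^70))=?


Basis: 1,x,...,x^69
dim=70


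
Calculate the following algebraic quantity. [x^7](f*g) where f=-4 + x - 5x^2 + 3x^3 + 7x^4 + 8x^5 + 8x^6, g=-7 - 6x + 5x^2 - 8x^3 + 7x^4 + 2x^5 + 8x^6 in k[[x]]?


[x^7] = sum a_i*b_j, i+j=7
  1*8=8
  -5*2=-10
  3*7=21
  7*-8=-56
  8*5=40
  8*-6=-48
Sum=-45


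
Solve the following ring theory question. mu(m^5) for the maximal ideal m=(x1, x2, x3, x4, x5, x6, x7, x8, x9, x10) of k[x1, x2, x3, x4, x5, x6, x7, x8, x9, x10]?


Graded Nakayama: mu(m^d) = dim_k (m^d/m^(d+1)) = #degree-5 monomials in 10 vars
C(n+d-1,d)=C(14,5)=2002


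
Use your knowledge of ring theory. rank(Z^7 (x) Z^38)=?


rank(M(x)N) = rank(M)*rank(N)
7*38 = 266


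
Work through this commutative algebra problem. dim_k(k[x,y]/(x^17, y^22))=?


Basis: x^i*y^j, i<17, j<22
17*22=374


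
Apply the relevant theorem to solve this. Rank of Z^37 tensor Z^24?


rank(M(x)N) = rank(M)*rank(N)
37*24 = 888


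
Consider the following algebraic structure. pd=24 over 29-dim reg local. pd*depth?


pd+depth=29
depth=29-24=5
pd*depth=24*5=120


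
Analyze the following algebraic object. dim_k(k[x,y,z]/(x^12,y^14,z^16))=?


Basis: x^iy^jz^k, i<12,j<14,k<16
12*14*16=2688


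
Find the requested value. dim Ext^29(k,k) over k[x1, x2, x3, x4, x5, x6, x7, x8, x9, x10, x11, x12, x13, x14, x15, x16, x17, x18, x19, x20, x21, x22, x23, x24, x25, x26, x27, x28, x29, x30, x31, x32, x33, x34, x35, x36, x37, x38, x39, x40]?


C(n,i)=C(40,29)=2311801440


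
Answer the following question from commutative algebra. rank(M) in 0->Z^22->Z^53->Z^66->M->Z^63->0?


Alt sum=0:
(-1)^0*22 + (-1)^1*53 + (-1)^2*66 + (-1)^3*? + (-1)^4*63=0
rank(M)=98


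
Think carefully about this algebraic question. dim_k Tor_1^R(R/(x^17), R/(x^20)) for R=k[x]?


Tor_1(R/I,R/J)=(I cap J)/IJ=(x^20)/(x^37)
dim=37-20=min(17,20)=17


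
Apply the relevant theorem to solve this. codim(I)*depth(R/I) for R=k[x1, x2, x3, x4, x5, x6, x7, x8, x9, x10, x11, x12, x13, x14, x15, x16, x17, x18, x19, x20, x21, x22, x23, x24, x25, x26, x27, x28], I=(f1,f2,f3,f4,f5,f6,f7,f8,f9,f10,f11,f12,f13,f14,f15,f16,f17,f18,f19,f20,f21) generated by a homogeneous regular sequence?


codim=21, depth=dim(R/I)=28-21=7
Product=21*7=147


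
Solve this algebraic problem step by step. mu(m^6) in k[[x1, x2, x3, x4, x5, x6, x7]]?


C(n+d-1,d)=C(12,6)=924


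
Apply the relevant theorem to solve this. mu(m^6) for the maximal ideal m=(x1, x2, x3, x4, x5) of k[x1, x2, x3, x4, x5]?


Graded Nakayama: mu(m^d) = dim_k (m^d/m^(d+1)) = #degree-6 monomials in 5 vars
C(n+d-1,d)=C(10,6)=210


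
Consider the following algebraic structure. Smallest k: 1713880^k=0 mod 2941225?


1713880^k mod 2941225:
k=1: 1713880
k=2: 894250
k=3: 137200
k=4: 2220925
k=5: 840350
k=6: 0
First zero at k = 6


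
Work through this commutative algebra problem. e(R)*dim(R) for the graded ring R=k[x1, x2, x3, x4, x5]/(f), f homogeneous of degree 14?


e(R)=deg(f)=14, dim(R)=5-1=4
e*dim=14*4=56


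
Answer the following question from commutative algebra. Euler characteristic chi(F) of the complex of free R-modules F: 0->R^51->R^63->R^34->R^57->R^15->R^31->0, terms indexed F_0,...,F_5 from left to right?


chi = sum (-1)^i * rank:
(-1)^0*51=51
(-1)^1*63=-63
(-1)^2*34=34
(-1)^3*57=-57
(-1)^4*15=15
(-1)^5*31=-31
chi=-51


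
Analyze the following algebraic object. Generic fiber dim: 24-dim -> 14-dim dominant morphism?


dim(fiber)=dim(X)-dim(Y)=24-14=10


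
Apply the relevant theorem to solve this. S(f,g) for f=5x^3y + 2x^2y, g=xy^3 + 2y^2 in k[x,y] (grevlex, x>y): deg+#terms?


LT(f)=5x^3y, LT(g)=xy^3
lcm(LM)=x^3y^3
S(f,g) (scaled by 5 to clear denominators) = y^2*f - 5x^2*g = 2x^2y^3 - 10x^2y^2
2 terms, deg 5.
5+2=7


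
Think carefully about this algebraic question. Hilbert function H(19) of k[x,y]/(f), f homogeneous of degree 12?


H(t)=d for t>=d-1.
d=12, t=19
H(19)=12


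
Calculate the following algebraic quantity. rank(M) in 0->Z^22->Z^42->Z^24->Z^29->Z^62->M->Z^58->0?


Alt sum=0:
(-1)^0*22 + (-1)^1*42 + (-1)^2*24 + (-1)^3*29 + (-1)^4*62 + (-1)^5*? + (-1)^6*58=0
rank(M)=95


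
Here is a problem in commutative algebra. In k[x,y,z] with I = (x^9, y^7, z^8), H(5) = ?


Need i<9, j<7, k<8 with i+j+k=5.
For each i, j ranges over max(0,5-i-7)..min(6,5-i):
  i=0: j in [0,5] -> 6
  i=1: j in [0,4] -> 5
  i=2: j in [0,3] -> 4
  i=3: j in [0,2] -> 3
  i=4: j in [0,1] -> 2
  i=5: j in [0,0] -> 1
H(5) = 6+5+4+3+2+1 = 21


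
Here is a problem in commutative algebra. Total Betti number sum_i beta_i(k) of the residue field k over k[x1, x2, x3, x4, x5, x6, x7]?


Koszul resolution: beta_i(k)=C(n,i), n=7
sum_i C(7,i) = 2^7 = 128


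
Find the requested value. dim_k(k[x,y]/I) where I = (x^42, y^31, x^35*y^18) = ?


k[x,y]/I, I = (x^42, y^31, x^35*y^18)
Rect: 42x31=1302. Corner: (42-35)x(31-18)=91.
dim = 1302-91 = 1211


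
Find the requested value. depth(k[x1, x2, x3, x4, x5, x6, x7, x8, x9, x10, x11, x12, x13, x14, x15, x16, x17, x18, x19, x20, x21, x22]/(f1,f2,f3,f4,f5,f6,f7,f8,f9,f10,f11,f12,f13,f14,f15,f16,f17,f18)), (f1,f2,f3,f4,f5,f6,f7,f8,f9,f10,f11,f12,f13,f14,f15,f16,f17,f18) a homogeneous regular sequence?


depth(R)=22
depth(R/I)=22-18=4


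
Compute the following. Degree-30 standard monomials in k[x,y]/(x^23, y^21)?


k[x,y], I = (x^23, y^21), d = 30
Need i < 23 and d-i < 21.
Range: 10 <= i <= 22.
H(30) = 13


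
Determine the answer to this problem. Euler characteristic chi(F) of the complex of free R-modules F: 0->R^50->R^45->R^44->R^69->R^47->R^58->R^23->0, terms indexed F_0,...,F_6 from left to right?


chi = sum (-1)^i * rank:
(-1)^0*50=50
(-1)^1*45=-45
(-1)^2*44=44
(-1)^3*69=-69
(-1)^4*47=47
(-1)^5*58=-58
(-1)^6*23=23
chi=-8


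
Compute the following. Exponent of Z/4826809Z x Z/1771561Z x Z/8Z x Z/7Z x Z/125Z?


Exponent = lcm of the cyclic orders; pairwise coprime => product.
13^6*11^6*2^3*7^1*5^3=4826809*1771561*8*7*125=59856906051943000


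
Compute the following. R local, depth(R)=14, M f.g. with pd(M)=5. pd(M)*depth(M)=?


pd+depth=14
depth=14-5=9
pd*depth=5*9=45


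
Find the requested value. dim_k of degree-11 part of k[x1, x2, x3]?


C(d+n-1,n-1)=C(13,2)=78


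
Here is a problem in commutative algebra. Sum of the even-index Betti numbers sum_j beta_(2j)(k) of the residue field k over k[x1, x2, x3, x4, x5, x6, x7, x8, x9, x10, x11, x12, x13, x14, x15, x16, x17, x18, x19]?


Koszul resolution: beta_i(k)=C(n,i), n=19
sum_even C(19,i) = 2^(n-1) = 2^18 = 262144


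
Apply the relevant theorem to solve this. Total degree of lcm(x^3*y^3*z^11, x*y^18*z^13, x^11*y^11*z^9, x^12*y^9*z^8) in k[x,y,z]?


lcm = componentwise max:
x: max(3,1,11,12)=12
y: max(3,18,11,9)=18
z: max(11,13,9,8)=13
Total=12+18+13=43


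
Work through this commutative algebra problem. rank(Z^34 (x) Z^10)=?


rank(M(x)N) = rank(M)*rank(N)
34*10 = 340


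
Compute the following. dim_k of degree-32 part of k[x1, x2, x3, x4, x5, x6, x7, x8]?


C(d+n-1,n-1)=C(39,7)=15380937


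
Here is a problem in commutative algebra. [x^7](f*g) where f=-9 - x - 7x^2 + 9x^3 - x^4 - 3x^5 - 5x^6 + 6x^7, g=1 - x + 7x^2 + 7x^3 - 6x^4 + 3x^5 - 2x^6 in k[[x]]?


[x^7] = sum a_i*b_j, i+j=7
  -1*-2=2
  -7*3=-21
  9*-6=-54
  -1*7=-7
  -3*7=-21
  -5*-1=5
  6*1=6
Sum=-90


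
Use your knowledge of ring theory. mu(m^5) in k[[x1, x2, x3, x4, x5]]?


C(n+d-1,d)=C(9,5)=126


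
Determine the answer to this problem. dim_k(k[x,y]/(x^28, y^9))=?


Basis: x^i*y^j, i<28, j<9
28*9=252


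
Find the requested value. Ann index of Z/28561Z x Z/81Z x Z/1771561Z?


Exponent = lcm of the cyclic orders; pairwise coprime => product.
13^4*3^4*11^6=28561*81*1771561=4098401851401


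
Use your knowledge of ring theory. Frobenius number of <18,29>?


gcd(18,29)=1 => F=ab-a-b=18*29-18-29=522-47=475


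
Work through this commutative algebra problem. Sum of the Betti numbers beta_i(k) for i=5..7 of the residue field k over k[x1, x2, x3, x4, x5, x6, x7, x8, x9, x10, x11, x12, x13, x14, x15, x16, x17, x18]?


Koszul resolution: beta_i(k)=C(n,i), n=18
C(18,5)=8568, C(18,6)=18564, C(18,7)=31824
Sum=58956


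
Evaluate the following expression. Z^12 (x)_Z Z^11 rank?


rank(M(x)N) = rank(M)*rank(N)
12*11 = 132


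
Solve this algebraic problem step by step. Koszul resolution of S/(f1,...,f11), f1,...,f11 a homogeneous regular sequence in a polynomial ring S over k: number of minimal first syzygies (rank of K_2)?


Regular sequence => Koszul complex is the minimal free resolution.
Syz_1 minimally generated by Koszul relations f_i*e_j - f_j*e_i (i<j): mu(Syz_1) = beta_2 = C(m,2) = m(m-1)/2
m=11
11*10/2 = 55


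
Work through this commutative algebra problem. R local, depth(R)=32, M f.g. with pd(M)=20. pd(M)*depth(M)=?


pd+depth=32
depth=32-20=12
pd*depth=20*12=240


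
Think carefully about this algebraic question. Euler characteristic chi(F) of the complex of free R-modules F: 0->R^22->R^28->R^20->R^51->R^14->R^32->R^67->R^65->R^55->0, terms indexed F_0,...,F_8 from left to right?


chi = sum (-1)^i * rank:
(-1)^0*22=22
(-1)^1*28=-28
(-1)^2*20=20
(-1)^3*51=-51
(-1)^4*14=14
(-1)^5*32=-32
(-1)^6*67=67
(-1)^7*65=-65
(-1)^8*55=55
chi=2


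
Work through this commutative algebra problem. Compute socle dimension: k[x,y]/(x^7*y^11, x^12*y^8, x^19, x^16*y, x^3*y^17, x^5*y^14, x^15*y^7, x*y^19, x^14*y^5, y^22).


Socle = ann(m) = span of standard monomials u with x*u, y*u in I (staircase corners).
Redundant generators: x^15*y^7
Minimal generators: x^19, x^16*y, x^14*y^5, x^12*y^8, x^7*y^11, x^5*y^14, x^3*y^17, x*y^19, y^22
Corners: y^21, x^2y^18, x^4y^16, x^6y^13, x^11y^10, x^13y^7, x^15y^4, x^18
Socle dim=8


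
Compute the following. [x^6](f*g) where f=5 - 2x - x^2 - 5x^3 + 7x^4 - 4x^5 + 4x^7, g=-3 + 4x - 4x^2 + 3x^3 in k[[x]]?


[x^6] = sum a_i*b_j, i+j=6
  -5*3=-15
  7*-4=-28
  -4*4=-16
Sum=-59


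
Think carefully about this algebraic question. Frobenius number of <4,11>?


gcd(4,11)=1 => F=ab-a-b=4*11-4-11=44-15=29


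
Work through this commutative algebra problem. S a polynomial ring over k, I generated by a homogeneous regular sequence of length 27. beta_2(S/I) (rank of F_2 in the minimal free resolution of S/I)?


Regular sequence => Koszul complex is the minimal free resolution.
Syz_1 minimally generated by Koszul relations f_i*e_j - f_j*e_i (i<j): mu(Syz_1) = beta_2 = C(m,2) = m(m-1)/2
m=27
27*26/2 = 351


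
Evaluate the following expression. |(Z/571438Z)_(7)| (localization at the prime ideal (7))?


7-primary part: 571438=7^5*34
Size=7^5=16807


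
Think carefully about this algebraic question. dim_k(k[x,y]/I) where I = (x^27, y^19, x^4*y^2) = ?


k[x,y]/I, I = (x^27, y^19, x^4*y^2)
Rect: 27x19=513. Corner: (27-4)x(19-2)=391.
dim = 513-391 = 122


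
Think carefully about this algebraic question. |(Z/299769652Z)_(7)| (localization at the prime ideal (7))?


7-primary part: 299769652=7^8*52
Size=7^8=5764801


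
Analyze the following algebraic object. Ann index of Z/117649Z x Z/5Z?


Exponent = lcm of the cyclic orders; pairwise coprime => product.
7^6*5^1=117649*5=588245


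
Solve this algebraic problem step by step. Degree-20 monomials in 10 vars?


C(d+n-1,n-1)=C(29,9)=10015005


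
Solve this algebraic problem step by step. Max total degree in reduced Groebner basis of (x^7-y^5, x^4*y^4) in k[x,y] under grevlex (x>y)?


LT(f1)=x^7, LT(f2)=x^4y^4, lcm=x^7y^4
S(f1,f2) = y^4*f1 - x^3*f2 = -y^9
Reduced GB = {f1, f2, y^9}; degrees 7, 8, 9
Max = 9


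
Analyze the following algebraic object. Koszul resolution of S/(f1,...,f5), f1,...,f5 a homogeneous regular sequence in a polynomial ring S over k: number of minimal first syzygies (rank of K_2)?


Regular sequence => Koszul complex is the minimal free resolution.
Syz_1 minimally generated by Koszul relations f_i*e_j - f_j*e_i (i<j): mu(Syz_1) = beta_2 = C(m,2) = m(m-1)/2
m=5
5*4/2 = 10


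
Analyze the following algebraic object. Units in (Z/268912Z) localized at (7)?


Local ring = Z/16807Z.
phi(16807) = 7^4*(7-1) = 14406


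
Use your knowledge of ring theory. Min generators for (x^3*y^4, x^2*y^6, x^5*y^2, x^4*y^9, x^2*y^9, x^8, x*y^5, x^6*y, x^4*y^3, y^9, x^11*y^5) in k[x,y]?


Remove redundant (divisible by others).
x^11*y^5 redundant.
x^4*y^9 redundant.
x^2*y^6 redundant.
x^2*y^9 redundant.
Min: x^8, x^6*y, x^5*y^2, x^4*y^3, x^3*y^4, x*y^5, y^9
Count=7


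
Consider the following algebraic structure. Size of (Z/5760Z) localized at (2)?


2-primary part: 5760=2^7*45
Size=2^7=128


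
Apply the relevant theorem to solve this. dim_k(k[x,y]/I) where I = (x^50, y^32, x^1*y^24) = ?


k[x,y]/I, I = (x^50, y^32, x^1*y^24)
Rect: 50x32=1600. Corner: (50-1)x(32-24)=392.
dim = 1600-392 = 1208


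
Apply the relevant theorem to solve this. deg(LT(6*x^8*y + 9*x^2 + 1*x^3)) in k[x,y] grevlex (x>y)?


LT: 6*x^8*y
deg_x=8, deg_y=1
Total=8+1=9


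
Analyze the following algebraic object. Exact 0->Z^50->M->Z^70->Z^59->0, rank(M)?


Alt sum=0:
(-1)^0*50 + (-1)^1*? + (-1)^2*70 + (-1)^3*59=0
rank(M)=61


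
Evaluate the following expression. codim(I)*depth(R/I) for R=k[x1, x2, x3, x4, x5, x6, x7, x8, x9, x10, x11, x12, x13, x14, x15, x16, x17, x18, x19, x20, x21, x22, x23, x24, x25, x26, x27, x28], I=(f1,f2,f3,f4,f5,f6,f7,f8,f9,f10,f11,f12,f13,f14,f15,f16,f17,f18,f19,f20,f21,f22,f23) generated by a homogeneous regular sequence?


codim=23, depth=dim(R/I)=28-23=5
Product=23*5=115


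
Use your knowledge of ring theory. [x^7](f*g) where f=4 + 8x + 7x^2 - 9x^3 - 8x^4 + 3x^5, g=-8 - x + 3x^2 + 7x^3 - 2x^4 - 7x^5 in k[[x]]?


[x^7] = sum a_i*b_j, i+j=7
  7*-7=-49
  -9*-2=18
  -8*7=-56
  3*3=9
Sum=-78


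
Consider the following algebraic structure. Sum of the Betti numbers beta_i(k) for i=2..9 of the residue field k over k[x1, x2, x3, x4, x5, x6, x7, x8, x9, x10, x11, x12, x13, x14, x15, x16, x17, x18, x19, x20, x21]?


Koszul resolution: beta_i(k)=C(n,i), n=21
C(21,2)=210, C(21,3)=1330, C(21,4)=5985, C(21,5)=20349, C(21,6)=54264, C(21,7)=116280, C(21,8)=203490, C(21,9)=293930
Sum=695838


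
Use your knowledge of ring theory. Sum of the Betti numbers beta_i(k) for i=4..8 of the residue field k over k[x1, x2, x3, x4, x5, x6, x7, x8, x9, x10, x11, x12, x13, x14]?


Koszul resolution: beta_i(k)=C(n,i), n=14
C(14,4)=1001, C(14,5)=2002, C(14,6)=3003, C(14,7)=3432, C(14,8)=3003
Sum=12441


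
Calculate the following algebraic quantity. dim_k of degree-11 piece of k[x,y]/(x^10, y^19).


k[x,y], I = (x^10, y^19), d = 11
Need i < 10 and d-i < 19.
Range: 0 <= i <= 9.
H(11) = 10


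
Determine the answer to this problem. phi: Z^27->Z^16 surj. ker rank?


rank(ker) = 27-16 = 11


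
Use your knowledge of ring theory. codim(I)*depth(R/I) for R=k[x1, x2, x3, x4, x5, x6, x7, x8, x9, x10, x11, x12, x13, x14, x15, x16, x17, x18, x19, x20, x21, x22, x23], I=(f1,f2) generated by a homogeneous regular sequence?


codim=2, depth=dim(R/I)=23-2=21
Product=2*21=42


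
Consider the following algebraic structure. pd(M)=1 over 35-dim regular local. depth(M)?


pd+depth=depth(R)=35
depth=35-1=34


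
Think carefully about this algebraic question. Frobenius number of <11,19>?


gcd(11,19)=1 => F=ab-a-b=11*19-11-19=209-30=179


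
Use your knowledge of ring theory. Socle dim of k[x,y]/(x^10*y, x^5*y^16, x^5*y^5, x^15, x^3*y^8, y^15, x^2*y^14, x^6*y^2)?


Socle = ann(m) = span of standard monomials u with x*u, y*u in I (staircase corners).
Redundant generators: x^5*y^16
Minimal generators: x^15, x^10*y, x^6*y^2, x^5*y^5, x^3*y^8, x^2*y^14, y^15
Corners: xy^14, x^2y^13, x^4y^7, x^5y^4, x^9y, x^14
Socle dim=6


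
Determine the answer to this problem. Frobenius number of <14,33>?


gcd(14,33)=1 => F=ab-a-b=14*33-14-33=462-47=415


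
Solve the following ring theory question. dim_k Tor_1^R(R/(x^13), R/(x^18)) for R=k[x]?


Tor_1(R/I,R/J)=(I cap J)/IJ=(x^18)/(x^31)
dim=31-18=min(13,18)=13


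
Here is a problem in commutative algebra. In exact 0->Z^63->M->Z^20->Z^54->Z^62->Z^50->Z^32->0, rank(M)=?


Alt sum=0:
(-1)^0*63 + (-1)^1*? + (-1)^2*20 + (-1)^3*54 + (-1)^4*62 + (-1)^5*50 + (-1)^6*32=0
rank(M)=73


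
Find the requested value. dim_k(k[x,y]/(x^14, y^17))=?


Basis: x^i*y^j, i<14, j<17
14*17=238


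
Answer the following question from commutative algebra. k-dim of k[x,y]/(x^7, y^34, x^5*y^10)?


k[x,y]/I, I = (x^7, y^34, x^5*y^10)
Rect: 7x34=238. Corner: (7-5)x(34-10)=48.
dim = 238-48 = 190


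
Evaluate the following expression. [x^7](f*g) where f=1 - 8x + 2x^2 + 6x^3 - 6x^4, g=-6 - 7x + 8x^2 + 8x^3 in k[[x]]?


[x^7] = sum a_i*b_j, i+j=7
  -6*8=-48
Sum=-48


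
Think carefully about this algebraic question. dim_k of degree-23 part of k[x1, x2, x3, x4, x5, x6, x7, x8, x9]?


C(d+n-1,n-1)=C(31,8)=7888725


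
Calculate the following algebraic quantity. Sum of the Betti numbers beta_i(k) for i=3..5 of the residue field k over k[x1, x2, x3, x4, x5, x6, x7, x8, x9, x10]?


Koszul resolution: beta_i(k)=C(n,i), n=10
C(10,3)=120, C(10,4)=210, C(10,5)=252
Sum=582


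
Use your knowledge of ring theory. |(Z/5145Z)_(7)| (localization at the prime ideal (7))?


7-primary part: 5145=7^3*15
Size=7^3=343


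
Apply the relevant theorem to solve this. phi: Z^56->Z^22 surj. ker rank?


rank(ker) = 56-22 = 34


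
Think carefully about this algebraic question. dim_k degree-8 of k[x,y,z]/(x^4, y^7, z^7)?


Need i<4, j<7, k<7 with i+j+k=8.
For each i, j ranges over max(0,8-i-6)..min(6,8-i):
  i=0: j in [2,6] -> 5
  i=1: j in [1,6] -> 6
  i=2: j in [0,6] -> 7
  i=3: j in [0,5] -> 6
H(8) = 5+6+7+6 = 24


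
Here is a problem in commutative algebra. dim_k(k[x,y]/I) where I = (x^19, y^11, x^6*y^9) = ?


k[x,y]/I, I = (x^19, y^11, x^6*y^9)
Rect: 19x11=209. Corner: (19-6)x(11-9)=26.
dim = 209-26 = 183


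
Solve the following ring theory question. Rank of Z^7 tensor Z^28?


rank(M(x)N) = rank(M)*rank(N)
7*28 = 196


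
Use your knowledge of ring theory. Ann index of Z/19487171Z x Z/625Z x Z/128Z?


Exponent = lcm of the cyclic orders; pairwise coprime => product.
11^7*5^4*2^7=19487171*625*128=1558973680000


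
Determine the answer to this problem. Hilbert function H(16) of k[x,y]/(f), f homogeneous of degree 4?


H(t)=d for t>=d-1.
d=4, t=16
H(16)=4


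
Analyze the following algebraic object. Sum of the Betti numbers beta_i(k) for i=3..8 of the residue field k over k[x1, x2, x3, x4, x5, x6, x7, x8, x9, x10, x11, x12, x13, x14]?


Koszul resolution: beta_i(k)=C(n,i), n=14
C(14,3)=364, C(14,4)=1001, C(14,5)=2002, C(14,6)=3003, C(14,7)=3432, C(14,8)=3003
Sum=12805


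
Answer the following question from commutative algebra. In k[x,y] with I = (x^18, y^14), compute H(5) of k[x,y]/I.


k[x,y], I = (x^18, y^14), d = 5
Need i < 18 and d-i < 14.
Range: 0 <= i <= 5.
H(5) = 6


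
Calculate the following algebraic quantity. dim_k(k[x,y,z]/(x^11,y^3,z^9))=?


Basis: x^iy^jz^k, i<11,j<3,k<9
11*3*9=297


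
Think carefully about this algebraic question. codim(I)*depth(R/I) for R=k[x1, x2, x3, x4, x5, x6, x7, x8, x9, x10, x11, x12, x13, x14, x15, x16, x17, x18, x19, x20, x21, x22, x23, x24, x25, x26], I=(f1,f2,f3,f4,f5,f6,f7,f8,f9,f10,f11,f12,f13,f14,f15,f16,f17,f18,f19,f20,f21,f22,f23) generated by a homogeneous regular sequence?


codim=23, depth=dim(R/I)=26-23=3
Product=23*3=69


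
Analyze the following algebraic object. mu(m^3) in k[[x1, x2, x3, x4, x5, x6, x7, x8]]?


C(n+d-1,d)=C(10,3)=120


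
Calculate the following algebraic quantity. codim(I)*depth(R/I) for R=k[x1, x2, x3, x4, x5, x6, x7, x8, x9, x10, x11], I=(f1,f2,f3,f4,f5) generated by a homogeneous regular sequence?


codim=5, depth=dim(R/I)=11-5=6
Product=5*6=30


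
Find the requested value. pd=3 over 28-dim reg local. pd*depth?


pd+depth=28
depth=28-3=25
pd*depth=3*25=75


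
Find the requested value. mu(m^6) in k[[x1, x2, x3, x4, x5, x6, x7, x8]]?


C(n+d-1,d)=C(13,6)=1716


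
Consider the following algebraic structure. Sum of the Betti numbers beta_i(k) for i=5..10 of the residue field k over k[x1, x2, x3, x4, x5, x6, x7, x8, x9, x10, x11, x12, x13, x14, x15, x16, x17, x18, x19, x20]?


Koszul resolution: beta_i(k)=C(n,i), n=20
C(20,5)=15504, C(20,6)=38760, C(20,7)=77520, C(20,8)=125970, C(20,9)=167960, C(20,10)=184756
Sum=610470


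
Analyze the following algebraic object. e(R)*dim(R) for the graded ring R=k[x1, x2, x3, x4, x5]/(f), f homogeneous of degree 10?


e(R)=deg(f)=10, dim(R)=5-1=4
e*dim=10*4=40


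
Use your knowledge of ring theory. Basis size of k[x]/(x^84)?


Basis: 1,x,...,x^83
dim=84


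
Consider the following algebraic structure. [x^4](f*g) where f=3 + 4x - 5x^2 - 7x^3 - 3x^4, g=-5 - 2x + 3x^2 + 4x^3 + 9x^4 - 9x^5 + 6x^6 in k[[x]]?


[x^4] = sum a_i*b_j, i+j=4
  3*9=27
  4*4=16
  -5*3=-15
  -7*-2=14
  -3*-5=15
Sum=57


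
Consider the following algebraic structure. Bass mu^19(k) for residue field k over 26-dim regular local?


C(n,i)=C(26,19)=657800


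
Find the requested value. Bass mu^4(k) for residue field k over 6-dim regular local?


C(n,i)=C(6,4)=15


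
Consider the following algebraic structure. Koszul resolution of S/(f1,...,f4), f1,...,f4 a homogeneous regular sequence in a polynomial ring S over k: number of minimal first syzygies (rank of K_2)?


Regular sequence => Koszul complex is the minimal free resolution.
Syz_1 minimally generated by Koszul relations f_i*e_j - f_j*e_i (i<j): mu(Syz_1) = beta_2 = C(m,2) = m(m-1)/2
m=4
4*3/2 = 6


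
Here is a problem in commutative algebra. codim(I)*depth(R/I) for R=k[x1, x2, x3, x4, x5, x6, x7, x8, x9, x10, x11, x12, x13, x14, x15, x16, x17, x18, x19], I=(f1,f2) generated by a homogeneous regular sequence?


codim=2, depth=dim(R/I)=19-2=17
Product=2*17=34


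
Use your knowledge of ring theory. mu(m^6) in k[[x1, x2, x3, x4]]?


C(n+d-1,d)=C(9,6)=84


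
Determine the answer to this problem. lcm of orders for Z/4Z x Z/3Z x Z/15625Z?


Exponent = lcm of the cyclic orders; pairwise coprime => product.
2^2*3^1*5^6=4*3*15625=187500


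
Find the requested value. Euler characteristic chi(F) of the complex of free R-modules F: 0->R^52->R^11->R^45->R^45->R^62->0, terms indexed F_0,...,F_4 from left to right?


chi = sum (-1)^i * rank:
(-1)^0*52=52
(-1)^1*11=-11
(-1)^2*45=45
(-1)^3*45=-45
(-1)^4*62=62
chi=103


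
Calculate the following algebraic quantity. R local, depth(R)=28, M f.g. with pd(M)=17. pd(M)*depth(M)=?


pd+depth=28
depth=28-17=11
pd*depth=17*11=187


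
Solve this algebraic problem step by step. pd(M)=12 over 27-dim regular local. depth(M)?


pd+depth=depth(R)=27
depth=27-12=15


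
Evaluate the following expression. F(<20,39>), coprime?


gcd(20,39)=1 => F=ab-a-b=20*39-20-39=780-59=721


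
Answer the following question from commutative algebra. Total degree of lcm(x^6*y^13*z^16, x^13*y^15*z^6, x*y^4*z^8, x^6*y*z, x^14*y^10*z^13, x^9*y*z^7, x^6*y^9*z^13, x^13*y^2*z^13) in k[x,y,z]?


lcm = componentwise max:
x: max(6,13,1,6,14,9,6,13)=14
y: max(13,15,4,1,10,1,9,2)=15
z: max(16,6,8,1,13,7,13,13)=16
Total=14+15+16=45


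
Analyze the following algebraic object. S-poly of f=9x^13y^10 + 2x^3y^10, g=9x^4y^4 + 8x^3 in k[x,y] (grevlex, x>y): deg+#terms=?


LT(f)=9x^13y^10, LT(g)=9x^4y^4
lcm(LM)=x^13y^10
S(f,g) (scaled by 81 to clear denominators) = 9*f - 9x^9y^6*g = -72x^12y^6 + 18x^3y^10
2 terms, deg 18.
18+2=20


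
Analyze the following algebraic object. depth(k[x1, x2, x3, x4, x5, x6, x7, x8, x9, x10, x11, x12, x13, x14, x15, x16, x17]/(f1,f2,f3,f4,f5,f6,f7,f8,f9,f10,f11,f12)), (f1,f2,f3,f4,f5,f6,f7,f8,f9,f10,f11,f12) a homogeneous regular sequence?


depth(R)=17
depth(R/I)=17-12=5


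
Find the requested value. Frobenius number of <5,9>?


gcd(5,9)=1 => F=ab-a-b=5*9-5-9=45-14=31


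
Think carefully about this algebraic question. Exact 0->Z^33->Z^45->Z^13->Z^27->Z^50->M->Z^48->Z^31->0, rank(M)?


Alt sum=0:
(-1)^0*33 + (-1)^1*45 + (-1)^2*13 + (-1)^3*27 + (-1)^4*50 + (-1)^5*? + (-1)^6*48 + (-1)^7*31=0
rank(M)=41


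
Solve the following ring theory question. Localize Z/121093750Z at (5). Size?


5-primary part: 121093750=5^9*62
Size=5^9=1953125


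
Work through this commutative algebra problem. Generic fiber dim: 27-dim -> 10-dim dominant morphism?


dim(fiber)=dim(X)-dim(Y)=27-10=17


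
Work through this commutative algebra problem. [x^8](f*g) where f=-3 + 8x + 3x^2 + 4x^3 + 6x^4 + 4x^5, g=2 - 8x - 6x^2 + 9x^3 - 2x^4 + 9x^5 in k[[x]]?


[x^8] = sum a_i*b_j, i+j=8
  4*9=36
  6*-2=-12
  4*9=36
Sum=60


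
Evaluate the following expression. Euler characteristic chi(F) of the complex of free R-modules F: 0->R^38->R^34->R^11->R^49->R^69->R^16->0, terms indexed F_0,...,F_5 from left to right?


chi = sum (-1)^i * rank:
(-1)^0*38=38
(-1)^1*34=-34
(-1)^2*11=11
(-1)^3*49=-49
(-1)^4*69=69
(-1)^5*16=-16
chi=19


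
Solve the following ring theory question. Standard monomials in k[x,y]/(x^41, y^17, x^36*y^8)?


k[x,y]/I, I = (x^41, y^17, x^36*y^8)
Rect: 41x17=697. Corner: (41-36)x(17-8)=45.
dim = 697-45 = 652


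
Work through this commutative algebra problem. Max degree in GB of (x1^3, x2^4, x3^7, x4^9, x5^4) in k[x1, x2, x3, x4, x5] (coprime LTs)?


Pure powers, coprime LTs => already GB.
Degrees: 3, 4, 7, 9, 4
Max=9


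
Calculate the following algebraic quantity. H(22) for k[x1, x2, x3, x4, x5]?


C(d+n-1,n-1)=C(26,4)=14950


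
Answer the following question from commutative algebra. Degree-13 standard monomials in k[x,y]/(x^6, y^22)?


k[x,y], I = (x^6, y^22), d = 13
Need i < 6 and d-i < 22.
Range: 0 <= i <= 5.
H(13) = 6


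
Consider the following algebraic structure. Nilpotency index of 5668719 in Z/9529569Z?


5668719^k mod 9529569:
k=1: 5668719
k=2: 1363131
k=3: 3102435
k=4: 3111696
k=5: 2722734
k=6: 0
First zero at k = 6


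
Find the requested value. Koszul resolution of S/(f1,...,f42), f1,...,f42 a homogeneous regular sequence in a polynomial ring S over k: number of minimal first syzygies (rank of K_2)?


Regular sequence => Koszul complex is the minimal free resolution.
Syz_1 minimally generated by Koszul relations f_i*e_j - f_j*e_i (i<j): mu(Syz_1) = beta_2 = C(m,2) = m(m-1)/2
m=42
42*41/2 = 861


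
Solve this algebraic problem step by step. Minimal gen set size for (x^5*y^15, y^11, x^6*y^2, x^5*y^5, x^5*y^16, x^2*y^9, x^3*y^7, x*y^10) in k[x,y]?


Remove redundant (divisible by others).
x^5*y^15 redundant.
x^5*y^16 redundant.
Min: x^6*y^2, x^5*y^5, x^3*y^7, x^2*y^9, x*y^10, y^11
Count=6


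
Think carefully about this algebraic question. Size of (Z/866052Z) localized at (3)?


3-primary part: 866052=3^9*44
Size=3^9=19683
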